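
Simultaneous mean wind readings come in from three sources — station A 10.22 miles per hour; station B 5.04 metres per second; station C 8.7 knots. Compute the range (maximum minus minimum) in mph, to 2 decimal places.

1.26 mph

station B: 5.04 m/s = 11.2742 mph.
station C: 8.7 kt = 10.0118 mph.
Spread: 11.2742 − 10.0118 = 1.26 mph.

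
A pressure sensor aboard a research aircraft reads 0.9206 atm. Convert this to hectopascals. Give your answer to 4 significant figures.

932.8 hPa

1 atm = 1013.25 hPa, so 0.9206 × 1013.25 = 932.8 hPa.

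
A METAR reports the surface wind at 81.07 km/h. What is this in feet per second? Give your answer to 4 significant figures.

73.88 ft/s

1 km/h = 0.911344 ft/s, so 81.07 × 0.911344 = 73.88 ft/s.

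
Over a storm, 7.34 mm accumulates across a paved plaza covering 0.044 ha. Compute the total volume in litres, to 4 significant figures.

Area: 0.044 ha = 440 m².
1 mm over 1 m² is 1 L, so volume = 7.34 × 440 = 3229.6 L ≈ 3230 L.

3230 litres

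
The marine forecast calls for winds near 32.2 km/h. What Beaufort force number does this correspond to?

32.2 km/h = 8.9 m/s, which is Beaufort 5 (fresh breeze, 8.0–10.7 m/s).

Beaufort force 5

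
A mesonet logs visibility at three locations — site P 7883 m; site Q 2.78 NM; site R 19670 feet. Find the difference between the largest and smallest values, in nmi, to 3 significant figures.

1.48 nmi

site P: 7883 m = 4.2565 nmi.
site R: 19670 ft = 3.2373 nmi.
Spread: 4.2565 − 2.7800 = 1.48 nmi.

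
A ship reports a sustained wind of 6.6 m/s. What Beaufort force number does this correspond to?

Beaufort force 4

6.6 m/s lies in the Beaufort 4 band (moderate breeze, 5.5–7.9 m/s).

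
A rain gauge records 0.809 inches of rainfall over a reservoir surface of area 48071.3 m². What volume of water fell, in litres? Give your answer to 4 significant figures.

987800 litres

Depth: 0.809 in × 25.4 = 20.5486 mm.
1 mm over 1 m² is 1 L, so volume = 20.5486 × 48071.3 = 987797.92 L ≈ 987800 L.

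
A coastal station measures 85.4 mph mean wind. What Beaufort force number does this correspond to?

85.4 mph = 38.2 m/s, which is Beaufort 12 (hurricane force, ≥32.7 m/s).

Beaufort force 12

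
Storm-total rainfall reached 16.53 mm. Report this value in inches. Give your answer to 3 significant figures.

0.651 in

1 mm = 0.0393701 in, so 16.53 × 0.0393701 = 0.651 in.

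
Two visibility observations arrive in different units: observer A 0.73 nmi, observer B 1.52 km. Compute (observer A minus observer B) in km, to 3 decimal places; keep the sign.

-0.168 km

observer A: 0.73 nmi = 1.35196 km.
Difference: 1.35196 − 1.52000 = -0.168 km.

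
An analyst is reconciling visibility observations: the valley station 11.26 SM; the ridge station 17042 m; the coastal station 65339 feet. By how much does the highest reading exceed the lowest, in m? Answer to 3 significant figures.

the valley station: 11.26 SM = 18121.21 m.
the coastal station: 65339 ft = 19915.33 m.
Spread: 19915.33 − 17042.00 = 2870 m.

2870 m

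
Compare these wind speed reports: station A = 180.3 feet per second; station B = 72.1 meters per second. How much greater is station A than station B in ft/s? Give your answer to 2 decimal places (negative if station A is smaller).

station B: 72.1 m/s = 236.5486 ft/s.
Difference: 180.3000 − 236.5486 = -56.25 ft/s.

-56.25 ft/s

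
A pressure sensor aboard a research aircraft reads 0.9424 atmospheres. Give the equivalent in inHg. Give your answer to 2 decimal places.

1 atm = 29.9213 inHg, so 0.9424 × 29.9213 = 28.20 inHg.

28.20 inHg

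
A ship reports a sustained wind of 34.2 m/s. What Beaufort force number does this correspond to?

34.2 m/s lies in the Beaufort 12 band (hurricane force, ≥32.7 m/s).

Beaufort force 12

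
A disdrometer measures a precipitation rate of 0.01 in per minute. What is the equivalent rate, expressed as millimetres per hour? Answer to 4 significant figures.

15.24 mm/hour

0.01 in/minute × 25.4 mm/in × 60 minute/hour = 15.24 mm/hour.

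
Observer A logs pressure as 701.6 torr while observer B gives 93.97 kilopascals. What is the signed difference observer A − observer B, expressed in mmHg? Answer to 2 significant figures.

observer B: 93.97 kPa = 704.833 mmHg.
Difference: 701.600 − 704.833 = -3.2 mmHg.

-3.2 mmHg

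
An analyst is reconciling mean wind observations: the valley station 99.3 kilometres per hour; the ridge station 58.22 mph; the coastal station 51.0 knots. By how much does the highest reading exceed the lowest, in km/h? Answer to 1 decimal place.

5.6 km/h

the ridge station: 58.22 mph = 93.696 km/h.
the coastal station: 51.0 kt = 94.452 km/h.
Spread: 99.300 − 93.696 = 5.6 km/h.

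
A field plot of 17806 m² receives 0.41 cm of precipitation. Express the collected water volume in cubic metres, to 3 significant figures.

73.0 cubic metres

Depth: 0.41 cm × 10 = 4.1 mm.
1 mm over 1 m² is 1 L, so volume = 4.1 × 17806 = 73004.6 L = 73.0 m³.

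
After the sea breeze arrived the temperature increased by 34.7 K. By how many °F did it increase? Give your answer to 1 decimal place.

Converting a difference, only the 9/5 scale factor applies: Δ°F = 34.7 × 1.8 = 62.5 °F.

62.5 °F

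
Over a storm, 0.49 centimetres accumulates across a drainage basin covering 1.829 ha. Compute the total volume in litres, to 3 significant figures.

Depth: 0.49 cm × 10 = 4.9 mm.
Area: 1.829 ha = 18290 m².
1 mm over 1 m² is 1 L, so volume = 4.9 × 18290 = 89621 L ≈ 89600 L.

89600 litres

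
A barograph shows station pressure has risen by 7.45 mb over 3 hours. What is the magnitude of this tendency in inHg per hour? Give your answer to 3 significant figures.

0.0733 inHg per hour

7.45 mb / 3 h × 0.02953 inHg/mb = 0.0733 inHg/h.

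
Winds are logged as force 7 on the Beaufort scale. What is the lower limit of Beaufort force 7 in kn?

Beaufort 7 (near gale) spans 28–33 knots.

28 kt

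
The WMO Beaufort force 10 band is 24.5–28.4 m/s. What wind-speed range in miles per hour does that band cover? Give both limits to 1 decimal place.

24.5–28.4 m/s × 2.237 = 54.8–63.5 mph.

54.8 to 63.5 mph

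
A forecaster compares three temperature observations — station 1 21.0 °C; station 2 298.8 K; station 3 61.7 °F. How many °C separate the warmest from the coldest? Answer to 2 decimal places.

9.15 °C

station 2: 298.8 K = 25.650 °C.
station 3: 61.7 °F = 16.500 °C.
Spread: 25.650 − 16.500 = 9.150 °C.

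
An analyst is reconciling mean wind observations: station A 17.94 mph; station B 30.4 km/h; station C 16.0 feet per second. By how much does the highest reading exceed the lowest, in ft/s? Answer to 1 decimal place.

station A: 17.94 mph = 26.312 ft/s.
station B: 30.4 km/h = 27.705 ft/s.
Spread: 27.705 − 16.000 = 11.7 ft/s.

11.7 ft/s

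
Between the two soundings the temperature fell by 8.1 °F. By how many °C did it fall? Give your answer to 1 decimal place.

For a temperature change the 32° offset cancels: Δ°C = 8.1 × 0.5556 = 4.5 °C.

4.5 °C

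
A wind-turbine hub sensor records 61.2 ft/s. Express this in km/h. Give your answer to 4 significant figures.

1 ft/s = 1.09728 km/h, so 61.2 × 1.09728 = 67.15 km/h.

67.15 km/h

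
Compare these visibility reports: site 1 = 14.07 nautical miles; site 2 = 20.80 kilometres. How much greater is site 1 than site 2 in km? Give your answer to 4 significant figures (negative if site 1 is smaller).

site 1: 14.07 nmi = 26.05764 km.
Difference: 26.05764 − 20.80000 = 5.258 km.

5.258 km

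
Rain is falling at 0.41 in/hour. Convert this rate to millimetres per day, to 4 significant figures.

0.41 in/hour × 25.4 mm/in × 24 hour/day = 249.9 mm/day.

249.9 mm/day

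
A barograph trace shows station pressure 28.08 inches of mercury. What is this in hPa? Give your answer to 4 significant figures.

1 inHg = 33.8639 hPa, so 28.08 × 33.8639 = 950.9 hPa.

950.9 hPa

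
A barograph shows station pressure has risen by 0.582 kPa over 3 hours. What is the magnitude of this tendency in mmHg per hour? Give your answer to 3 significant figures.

0.582 kPa / 3 h × 7.50062 mmHg/kPa = 1.46 mmHg/h.

1.46 mmHg per hour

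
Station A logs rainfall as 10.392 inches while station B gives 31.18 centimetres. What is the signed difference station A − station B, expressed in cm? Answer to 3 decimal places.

station A: 10.392 in = 26.39568 cm.
Difference: 26.39568 − 31.18000 = -4.784 cm.

-4.784 cm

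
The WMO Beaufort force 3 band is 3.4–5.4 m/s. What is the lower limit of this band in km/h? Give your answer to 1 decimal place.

12.2 km/h

3.4–5.4 m/s × 3.6 = 12.2–19.4 km/h.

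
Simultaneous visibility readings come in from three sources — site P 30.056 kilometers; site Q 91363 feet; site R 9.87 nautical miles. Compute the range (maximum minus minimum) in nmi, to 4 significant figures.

6.359 nmi

site P: 30.056 km = 16.22894 nmi.
site Q: 91363 ft = 15.03642 nmi.
Spread: 16.22894 − 9.87000 = 6.359 nmi.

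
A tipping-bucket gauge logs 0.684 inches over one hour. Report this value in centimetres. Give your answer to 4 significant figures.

1 in = 2.54 cm, so 0.684 × 2.54 = 1.737 cm.

1.737 cm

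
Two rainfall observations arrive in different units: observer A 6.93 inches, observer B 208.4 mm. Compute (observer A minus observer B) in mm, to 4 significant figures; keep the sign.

-32.38 mm

observer A: 6.93 in = 176.0220 mm.
Difference: 176.0220 − 208.4000 = -32.38 mm.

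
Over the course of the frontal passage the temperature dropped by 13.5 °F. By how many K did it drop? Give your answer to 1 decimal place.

7.5 K

For a temperature change the 32° offset cancels: ΔK = 13.5 × 0.5556 = 7.5 K.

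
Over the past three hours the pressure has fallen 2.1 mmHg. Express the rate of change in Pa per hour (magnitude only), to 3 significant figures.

2.1 mmHg / 3 h × 133.322 Pa/mmHg = 93.3 Pa/h.

93.3 Pa per hour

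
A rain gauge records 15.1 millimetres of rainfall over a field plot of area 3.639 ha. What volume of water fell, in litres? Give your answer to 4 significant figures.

Area: 3.639 ha = 36390 m².
1 mm over 1 m² is 1 L, so volume = 15.1 × 36390 = 549489 L ≈ 549500 L.

549500 litres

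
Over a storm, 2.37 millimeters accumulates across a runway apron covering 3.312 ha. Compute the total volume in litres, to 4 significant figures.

78490 litres

Area: 3.312 ha = 33120 m².
1 mm over 1 m² is 1 L, so volume = 2.37 × 33120 = 78494.4 L ≈ 78490 L.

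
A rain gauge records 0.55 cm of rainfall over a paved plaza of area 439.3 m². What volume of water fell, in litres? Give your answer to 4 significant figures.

Depth: 0.55 cm × 10 = 5.5 mm.
1 mm over 1 m² is 1 L, so volume = 5.5 × 439.3 = 2416.15 L ≈ 2416 L.

2416 litres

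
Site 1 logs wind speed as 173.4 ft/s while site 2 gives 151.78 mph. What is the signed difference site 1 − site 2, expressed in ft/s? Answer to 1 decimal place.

site 2: 151.78 mph = 222.611 ft/s.
Difference: 173.400 − 222.611 = -49.2 ft/s.

-49.2 ft/s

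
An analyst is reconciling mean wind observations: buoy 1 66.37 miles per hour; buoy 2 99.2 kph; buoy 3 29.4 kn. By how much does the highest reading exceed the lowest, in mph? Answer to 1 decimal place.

buoy 2: 99.2 km/h = 61.640 mph.
buoy 3: 29.4 kt = 33.833 mph.
Spread: 66.370 − 33.833 = 32.5 mph.

32.5 mph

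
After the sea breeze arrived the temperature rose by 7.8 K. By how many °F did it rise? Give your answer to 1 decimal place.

A change of 1 °C equals a change of 1.8 °F: Δ°F = 7.8 × 1.8 = 14.0 °F.

14.0 °F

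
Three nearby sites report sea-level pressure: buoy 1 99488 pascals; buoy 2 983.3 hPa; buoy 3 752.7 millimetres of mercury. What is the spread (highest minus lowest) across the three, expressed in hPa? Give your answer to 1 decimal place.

20.2 hPa

buoy 1: 99488 Pa = 994.880 hPa.
buoy 3: 752.7 mmHg = 1003.518 hPa.
Spread: 1003.518 − 983.300 = 20.2 hPa.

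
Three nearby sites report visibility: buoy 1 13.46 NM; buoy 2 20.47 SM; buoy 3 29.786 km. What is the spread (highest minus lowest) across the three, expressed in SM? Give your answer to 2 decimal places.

4.98 SM

buoy 1: 13.46 nmi = 15.4895 SM.
buoy 3: 29.786 km = 18.5082 SM.
Spread: 20.4700 − 15.4895 = 4.98 SM.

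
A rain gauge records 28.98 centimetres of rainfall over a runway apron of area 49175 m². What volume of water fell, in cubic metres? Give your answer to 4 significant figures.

14250 cubic metres

Depth: 28.98 cm × 10 = 289.8 mm.
1 mm over 1 m² is 1 L, so volume = 289.8 × 49175 = 14250915 L = 14250 m³.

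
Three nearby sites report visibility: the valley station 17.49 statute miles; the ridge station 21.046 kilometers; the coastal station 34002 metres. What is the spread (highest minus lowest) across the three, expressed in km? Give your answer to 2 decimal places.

the valley station: 17.49 SM = 28.1474 km.
the coastal station: 34002 m = 34.0020 km.
Spread: 34.0020 − 21.0460 = 12.96 km.

12.96 km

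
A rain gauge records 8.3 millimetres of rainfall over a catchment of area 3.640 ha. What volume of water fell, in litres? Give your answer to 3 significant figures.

302000 litres

Area: 3.640 ha = 36400 m².
1 mm over 1 m² is 1 L, so volume = 8.3 × 36400 = 302120 L ≈ 302000 L.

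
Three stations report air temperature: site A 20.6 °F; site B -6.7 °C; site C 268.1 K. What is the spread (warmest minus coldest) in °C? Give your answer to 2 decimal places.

1.65 °C

site A: 20.6 °F = -6.333 °C.
site C: 268.1 K = -5.050 °C.
Spread: (-5.050) − (-6.700) = 1.650 °C.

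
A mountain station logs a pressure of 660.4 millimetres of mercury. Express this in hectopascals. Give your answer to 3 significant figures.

880 hPa

1 mmHg = 1.33322 hPa, so 660.4 × 1.33322 = 880 hPa.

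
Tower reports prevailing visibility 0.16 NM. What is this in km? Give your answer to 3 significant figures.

0.296 km

1 nmi = 1.852 km, so 0.16 × 1.852 = 0.296 km.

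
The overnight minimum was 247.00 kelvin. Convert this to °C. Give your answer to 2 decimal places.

-26.15 °C

°C = 247.00 − 273.15 = -26.15 °C.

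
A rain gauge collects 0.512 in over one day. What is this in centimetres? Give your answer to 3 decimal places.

1.300 cm

1 in = 2.54 cm, so 0.512 × 2.54 = 1.300 cm.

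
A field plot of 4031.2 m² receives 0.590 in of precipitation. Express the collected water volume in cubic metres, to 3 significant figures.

60.4 cubic metres

Depth: 0.590 in × 25.4 = 14.986 mm.
1 mm over 1 m² is 1 L, so volume = 14.986 × 4031.2 = 60411.563 L = 60.4 m³.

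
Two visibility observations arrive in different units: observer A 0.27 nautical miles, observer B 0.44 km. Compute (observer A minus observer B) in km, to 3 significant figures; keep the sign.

observer A: 0.27 nmi = 0.500040 km.
Difference: 0.500040 − 0.440000 = 0.0600 km.

0.0600 km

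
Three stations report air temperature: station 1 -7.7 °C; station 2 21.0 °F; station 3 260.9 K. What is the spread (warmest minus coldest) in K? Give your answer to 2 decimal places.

station 2: 21.0 °F = -6.111 °C.
station 3: 260.9 K = -12.250 °C.
Spread: (-6.111) − (-12.250) = 6.139 °C.

6.14 K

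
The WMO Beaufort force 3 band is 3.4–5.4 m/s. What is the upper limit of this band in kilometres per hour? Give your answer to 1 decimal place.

19.4 km/h

3.4–5.4 m/s × 3.6 = 12.2–19.4 km/h.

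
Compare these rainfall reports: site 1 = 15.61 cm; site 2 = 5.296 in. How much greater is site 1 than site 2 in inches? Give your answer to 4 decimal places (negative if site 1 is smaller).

0.8497 in

site 1: 15.61 cm = 6.145669 in.
Difference: 6.145669 − 5.296000 = 0.8497 in.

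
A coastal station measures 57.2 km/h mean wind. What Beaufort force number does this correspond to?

57.2 km/h = 15.9 m/s, which is Beaufort 7 (near gale, 13.9–17.1 m/s).

Beaufort force 7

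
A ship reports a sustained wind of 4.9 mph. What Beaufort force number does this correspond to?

4.9 mph = 2.2 m/s, which is Beaufort 2 (light breeze, 1.6–3.3 m/s).

Beaufort force 2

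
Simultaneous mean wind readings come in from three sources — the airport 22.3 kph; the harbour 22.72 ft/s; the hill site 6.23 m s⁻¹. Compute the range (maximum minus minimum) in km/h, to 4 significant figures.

the harbour: 22.72 ft/s = 24.93020 km/h.
the hill site: 6.23 m/s = 22.42800 km/h.
Spread: 24.93020 − 22.30000 = 2.630 km/h.

2.630 km/h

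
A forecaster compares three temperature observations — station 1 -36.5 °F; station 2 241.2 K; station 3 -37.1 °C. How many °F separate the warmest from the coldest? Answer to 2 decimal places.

station 1: -36.5 °F = -38.056 °C.
station 2: 241.2 K = -31.950 °C.
Spread: (-31.950) − (-38.056) = 6.106 °C = 10.99 °F.

10.99 °F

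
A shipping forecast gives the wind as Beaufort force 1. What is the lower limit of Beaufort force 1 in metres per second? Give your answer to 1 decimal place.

0.3 m/s

Beaufort 1 (light air) spans 0.3–1.5 m/s.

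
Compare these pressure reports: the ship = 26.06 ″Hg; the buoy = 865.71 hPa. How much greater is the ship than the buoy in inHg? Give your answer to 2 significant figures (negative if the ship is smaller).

the buoy: 865.71 hPa = 25.5644 inHg.
Difference: 26.0600 − 25.5644 = 0.50 inHg.

0.50 inHg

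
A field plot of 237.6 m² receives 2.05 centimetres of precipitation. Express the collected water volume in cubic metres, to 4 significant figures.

4.871 cubic metres

Depth: 2.05 cm × 10 = 20.5 mm.
1 mm over 1 m² is 1 L, so volume = 20.5 × 237.6 = 4870.8 L = 4.871 m³.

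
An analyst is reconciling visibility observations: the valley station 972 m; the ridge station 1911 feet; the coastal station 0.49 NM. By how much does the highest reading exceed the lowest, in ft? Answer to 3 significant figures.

the valley station: 972 m = 3188.98 ft.
the coastal station: 0.49 nmi = 2977.30 ft.
Spread: 3188.98 − 1911.00 = 1280 ft.

1280 ft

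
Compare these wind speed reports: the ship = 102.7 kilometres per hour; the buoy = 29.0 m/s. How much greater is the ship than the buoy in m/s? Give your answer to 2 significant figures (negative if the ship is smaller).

the ship: 102.7 km/h = 28.5278 m/s.
Difference: 28.5278 − 29.0000 = -0.47 m/s.

-0.47 m/s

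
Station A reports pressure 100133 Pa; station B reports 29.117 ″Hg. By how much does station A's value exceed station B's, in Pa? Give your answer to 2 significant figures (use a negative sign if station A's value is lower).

1500 Pa

station B: 29.117 inHg = 98601.49 Pa.
Difference: 100133.00 − 98601.49 = 1500 Pa.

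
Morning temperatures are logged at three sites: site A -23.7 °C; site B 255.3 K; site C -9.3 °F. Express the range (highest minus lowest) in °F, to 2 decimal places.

site B: 255.3 K = -17.850 °C.
site C: -9.3 °F = -22.944 °C.
Spread: (-17.850) − (-23.700) = 5.850 °C = 10.53 °F.

10.53 °F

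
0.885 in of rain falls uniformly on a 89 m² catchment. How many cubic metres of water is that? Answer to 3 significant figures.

Depth: 0.885 in × 25.4 = 22.479 mm.
1 mm over 1 m² is 1 L, so volume = 22.479 × 89 = 2000.631 L = 2.00 m³.

2.00 cubic metres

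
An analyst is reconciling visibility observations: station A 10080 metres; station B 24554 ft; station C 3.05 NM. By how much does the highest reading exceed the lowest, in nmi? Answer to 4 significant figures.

2.393 nmi

station A: 10080 m = 5.44276 nmi.
station B: 24554 ft = 4.04107 nmi.
Spread: 5.44276 − 3.05000 = 2.393 nmi.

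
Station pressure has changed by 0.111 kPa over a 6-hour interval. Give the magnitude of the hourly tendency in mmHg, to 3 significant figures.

0.139 mmHg per hour

0.111 kPa / 6 h × 7.50062 mmHg/kPa = 0.139 mmHg/h.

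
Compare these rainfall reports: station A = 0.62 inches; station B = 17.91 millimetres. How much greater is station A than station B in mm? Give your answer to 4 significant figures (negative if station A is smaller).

-2.162 mm

station A: 0.62 in = 15.74800 mm.
Difference: 15.74800 − 17.91000 = -2.162 mm.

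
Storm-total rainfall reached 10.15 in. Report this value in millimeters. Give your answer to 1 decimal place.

257.8 mm

1 in = 25.4 mm, so 10.15 × 25.4 = 257.8 mm.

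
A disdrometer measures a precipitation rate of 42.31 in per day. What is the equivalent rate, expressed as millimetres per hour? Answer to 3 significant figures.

44.8 mm/hour

42.31 in/day × 25.4 mm/in × 0.0416667 day/hour = 44.8 mm/hour.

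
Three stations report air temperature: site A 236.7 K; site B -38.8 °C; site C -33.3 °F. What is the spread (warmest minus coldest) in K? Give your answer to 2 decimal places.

2.52 K

site A: 236.7 K = -36.450 °C.
site C: -33.3 °F = -36.278 °C.
Spread: (-36.278) − (-38.800) = 2.522 °C.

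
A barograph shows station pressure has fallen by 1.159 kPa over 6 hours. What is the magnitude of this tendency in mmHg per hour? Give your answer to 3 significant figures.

1.45 mmHg per hour

1.159 kPa / 6 h × 7.50062 mmHg/kPa = 1.45 mmHg/h.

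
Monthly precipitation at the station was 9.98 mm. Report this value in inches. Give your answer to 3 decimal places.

0.393 in

1 mm = 0.0393701 in, so 9.98 × 0.0393701 = 0.393 in.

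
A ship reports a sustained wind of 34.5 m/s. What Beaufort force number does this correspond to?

Beaufort force 12

34.5 m/s lies in the Beaufort 12 band (hurricane force, ≥32.7 m/s).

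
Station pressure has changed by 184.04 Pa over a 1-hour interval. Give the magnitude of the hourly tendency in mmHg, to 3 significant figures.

1.38 mmHg per hour

184.04 Pa / 1 h × 0.00750062 mmHg/Pa = 1.38 mmHg/h.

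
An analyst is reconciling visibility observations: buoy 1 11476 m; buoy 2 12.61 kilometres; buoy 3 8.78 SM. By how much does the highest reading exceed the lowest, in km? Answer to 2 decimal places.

buoy 1: 11476 m = 11.4760 km.
buoy 3: 8.78 SM = 14.1300 km.
Spread: 14.1300 − 11.4760 = 2.65 km.

2.65 km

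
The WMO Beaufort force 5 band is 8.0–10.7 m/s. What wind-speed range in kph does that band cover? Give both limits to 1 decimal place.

28.8 to 38.5 km/h

8.0–10.7 m/s × 3.6 = 28.8–38.5 km/h.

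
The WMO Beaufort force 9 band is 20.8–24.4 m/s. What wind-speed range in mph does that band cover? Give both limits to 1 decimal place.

46.5 to 54.6 mph

20.8–24.4 m/s × 2.237 = 46.5–54.6 mph.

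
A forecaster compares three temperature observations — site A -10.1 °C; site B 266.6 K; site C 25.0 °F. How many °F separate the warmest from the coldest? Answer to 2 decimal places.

11.18 °F

site B: 266.6 K = -6.550 °C.
site C: 25.0 °F = -3.889 °C.
Spread: (-3.889) − (-10.100) = 6.211 °C = 11.18 °F.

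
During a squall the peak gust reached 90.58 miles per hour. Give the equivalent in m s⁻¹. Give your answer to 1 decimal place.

40.5 m/s

1 mph = 0.44704 m/s, so 90.58 × 0.44704 = 40.5 m/s.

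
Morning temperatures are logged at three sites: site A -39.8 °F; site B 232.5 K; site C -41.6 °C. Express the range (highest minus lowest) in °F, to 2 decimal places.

site A: -39.8 °F = -39.889 °C.
site B: 232.5 K = -40.650 °C.
Spread: (-39.889) − (-41.600) = 1.711 °C = 3.08 °F.

3.08 °F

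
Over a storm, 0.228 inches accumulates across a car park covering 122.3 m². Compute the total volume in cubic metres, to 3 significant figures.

0.708 cubic metres

Depth: 0.228 in × 25.4 = 5.7912 mm.
1 mm over 1 m² is 1 L, so volume = 5.7912 × 122.3 = 708.26376 L = 0.708 m³.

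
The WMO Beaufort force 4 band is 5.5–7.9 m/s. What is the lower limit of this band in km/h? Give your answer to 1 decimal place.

19.8 km/h

5.5–7.9 m/s × 3.6 = 19.8–28.4 km/h.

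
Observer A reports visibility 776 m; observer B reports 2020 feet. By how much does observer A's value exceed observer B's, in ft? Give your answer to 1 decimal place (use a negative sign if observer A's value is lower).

525.9 ft

observer A: 776 m = 2545.932 ft.
Difference: 2545.932 − 2020.000 = 525.9 ft.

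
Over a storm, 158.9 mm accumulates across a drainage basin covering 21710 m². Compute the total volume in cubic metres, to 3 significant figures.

3450 cubic metres

1 mm over 1 m² is 1 L, so volume = 158.9 × 21710 = 3449719 L = 3450 m³.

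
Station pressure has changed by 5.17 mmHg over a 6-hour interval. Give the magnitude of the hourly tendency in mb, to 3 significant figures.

5.17 mmHg / 6 h × 1.33322 mb/mmHg = 1.15 mb/h.

1.15 mb per hour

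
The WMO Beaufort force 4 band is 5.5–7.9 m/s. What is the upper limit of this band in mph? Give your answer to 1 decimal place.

17.7 mph

5.5–7.9 m/s × 2.237 = 12.3–17.7 mph.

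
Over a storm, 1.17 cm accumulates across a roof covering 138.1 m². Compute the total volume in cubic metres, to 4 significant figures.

Depth: 1.17 cm × 10 = 11.7 mm.
1 mm over 1 m² is 1 L, so volume = 11.7 × 138.1 = 1615.77 L = 1.616 m³.

1.616 cubic metres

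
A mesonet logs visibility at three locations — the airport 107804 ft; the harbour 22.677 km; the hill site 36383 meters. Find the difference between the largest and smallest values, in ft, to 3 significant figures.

the harbour: 22.677 km = 74399.61 ft.
the hill site: 36383 m = 119366.80 ft.
Spread: 119366.80 − 74399.61 = 45000 ft.

45000 ft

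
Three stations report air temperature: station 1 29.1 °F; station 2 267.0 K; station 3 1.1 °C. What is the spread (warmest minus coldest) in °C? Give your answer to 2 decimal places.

7.25 °C

station 1: 29.1 °F = -1.611 °C.
station 2: 267.0 K = -6.150 °C.
Spread: 1.100 − (-6.150) = 7.250 °C.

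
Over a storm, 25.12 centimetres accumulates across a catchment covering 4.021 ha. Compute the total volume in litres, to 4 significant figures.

Depth: 25.12 cm × 10 = 251.2 mm.
Area: 4.021 ha = 40210 m².
1 mm over 1 m² is 1 L, so volume = 251.2 × 40210 = 10100752 L ≈ 10100000 L.

10100000 litres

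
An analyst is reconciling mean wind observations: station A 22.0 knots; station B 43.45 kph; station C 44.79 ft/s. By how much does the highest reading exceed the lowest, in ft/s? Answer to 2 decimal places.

7.66 ft/s

station A: 22.0 kt = 37.1318 ft/s.
station B: 43.45 km/h = 39.5979 ft/s.
Spread: 44.7900 − 37.1318 = 7.66 ft/s.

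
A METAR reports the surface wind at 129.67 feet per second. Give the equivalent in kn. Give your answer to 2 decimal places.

1 ft/s = 0.592484 kt, so 129.67 × 0.592484 = 76.83 kt.

76.83 kt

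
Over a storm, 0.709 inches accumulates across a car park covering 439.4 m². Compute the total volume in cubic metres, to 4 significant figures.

7.913 cubic metres

Depth: 0.709 in × 25.4 = 18.0086 mm.
1 mm over 1 m² is 1 L, so volume = 18.0086 × 439.4 = 7912.9788 L = 7.913 m³.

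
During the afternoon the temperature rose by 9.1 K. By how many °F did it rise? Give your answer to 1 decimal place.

Converting a difference, only the 9/5 scale factor applies: Δ°F = 9.1 × 1.8 = 16.4 °F.

16.4 °F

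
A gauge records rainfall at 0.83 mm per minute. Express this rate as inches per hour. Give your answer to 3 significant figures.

1.96 in/hour

0.83 mm/minute × 0.0393701 in/mm × 60 minute/hour = 1.96 in/hour.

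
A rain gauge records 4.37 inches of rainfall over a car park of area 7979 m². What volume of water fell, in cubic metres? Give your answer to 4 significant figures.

Depth: 4.37 in × 25.4 = 110.998 mm.
1 mm over 1 m² is 1 L, so volume = 110.998 × 7979 = 885653.04 L = 885.7 m³.

885.7 cubic metres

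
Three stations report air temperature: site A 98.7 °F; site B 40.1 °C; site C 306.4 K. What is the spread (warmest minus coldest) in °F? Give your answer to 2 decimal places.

12.33 °F

site A: 98.7 °F = 37.056 °C.
site C: 306.4 K = 33.250 °C.
Spread: 40.100 − 33.250 = 6.850 °C = 12.33 °F.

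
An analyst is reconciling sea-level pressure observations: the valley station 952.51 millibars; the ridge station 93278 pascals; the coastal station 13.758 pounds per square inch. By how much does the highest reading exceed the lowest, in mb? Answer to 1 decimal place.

19.7 mb

the ridge station: 93278 Pa = 932.780 mb.
the coastal station: 13.758 psi = 948.581 mb.
Spread: 952.510 − 932.780 = 19.7 mb.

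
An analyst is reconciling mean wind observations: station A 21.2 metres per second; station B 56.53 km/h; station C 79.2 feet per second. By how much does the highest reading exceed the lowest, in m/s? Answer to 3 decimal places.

8.437 m/s

station B: 56.53 km/h = 15.70278 m/s.
station C: 79.2 ft/s = 24.14016 m/s.
Spread: 24.14016 − 15.70278 = 8.437 m/s.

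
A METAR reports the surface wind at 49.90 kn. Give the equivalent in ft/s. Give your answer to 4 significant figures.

84.22 ft/s

1 kt = 1.68781 ft/s, so 49.90 × 1.68781 = 84.22 ft/s.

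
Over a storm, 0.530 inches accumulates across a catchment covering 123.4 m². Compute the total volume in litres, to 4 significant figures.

1661 litres

Depth: 0.530 in × 25.4 = 13.462 mm.
1 mm over 1 m² is 1 L, so volume = 13.462 × 123.4 = 1661.2108 L ≈ 1661 L.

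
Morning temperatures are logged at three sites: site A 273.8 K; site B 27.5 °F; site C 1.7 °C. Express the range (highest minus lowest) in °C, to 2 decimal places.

site A: 273.8 K = 0.650 °C.
site B: 27.5 °F = -2.500 °C.
Spread: 1.700 − (-2.500) = 4.200 °C.

4.20 °C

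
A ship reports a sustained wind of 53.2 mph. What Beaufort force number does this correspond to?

Beaufort force 9

53.2 mph = 23.8 m/s, which is Beaufort 9 (strong gale, 20.8–24.4 m/s).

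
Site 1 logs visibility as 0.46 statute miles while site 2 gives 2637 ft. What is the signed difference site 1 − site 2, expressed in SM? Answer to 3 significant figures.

-0.0394 SM

site 2: 2637 ft = 0.499432 SM.
Difference: 0.460000 − 0.499432 = -0.0394 SM.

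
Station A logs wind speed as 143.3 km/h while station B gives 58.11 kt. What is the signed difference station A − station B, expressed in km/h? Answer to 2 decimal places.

35.68 km/h

station B: 58.11 kt = 107.6197 km/h.
Difference: 143.3000 − 107.6197 = 35.68 km/h.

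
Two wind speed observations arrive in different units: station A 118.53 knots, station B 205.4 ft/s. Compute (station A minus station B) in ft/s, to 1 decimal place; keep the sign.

-5.3 ft/s

station A: 118.53 kt = 200.056 ft/s.
Difference: 200.056 − 205.400 = -5.3 ft/s.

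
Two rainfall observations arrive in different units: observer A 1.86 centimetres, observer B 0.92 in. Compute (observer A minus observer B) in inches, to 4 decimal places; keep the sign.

-0.1877 in

observer A: 1.86 cm = 0.732283 in.
Difference: 0.732283 − 0.920000 = -0.1877 in.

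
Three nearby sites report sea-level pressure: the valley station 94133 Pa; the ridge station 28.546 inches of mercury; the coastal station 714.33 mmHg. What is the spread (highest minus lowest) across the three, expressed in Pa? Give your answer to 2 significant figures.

the ridge station: 28.546 inHg = 96667.86 Pa.
the coastal station: 714.33 mmHg = 95236.18 Pa.
Spread: 96667.86 − 94133.00 = 2500 Pa.

2500 Pa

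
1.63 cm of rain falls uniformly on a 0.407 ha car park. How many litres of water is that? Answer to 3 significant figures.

66300 litres

Depth: 1.63 cm × 10 = 16.3 mm.
Area: 0.407 ha = 4070 m².
1 mm over 1 m² is 1 L, so volume = 16.3 × 4070 = 66341 L ≈ 66300 L.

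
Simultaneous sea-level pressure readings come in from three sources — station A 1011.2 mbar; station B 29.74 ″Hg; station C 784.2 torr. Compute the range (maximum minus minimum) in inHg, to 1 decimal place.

1.1 inHg

station A: 1011.2 mb = 29.861 inHg.
station C: 784.2 mmHg = 30.874 inHg.
Spread: 30.874 − 29.740 = 1.1 inHg.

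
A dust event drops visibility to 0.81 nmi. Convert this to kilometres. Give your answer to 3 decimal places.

1.500 km

1 nmi = 1.852 km, so 0.81 × 1.852 = 1.500 km.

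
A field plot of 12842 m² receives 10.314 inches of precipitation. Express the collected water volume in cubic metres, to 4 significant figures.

3364 cubic metres

Depth: 10.314 in × 25.4 = 261.9756 mm.
1 mm over 1 m² is 1 L, so volume = 261.9756 × 12842 = 3364290.7 L = 3364 m³.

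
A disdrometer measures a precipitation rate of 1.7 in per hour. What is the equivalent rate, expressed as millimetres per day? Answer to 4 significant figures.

1036 mm/day

1.7 in/hour × 25.4 mm/in × 24 hour/day = 1036 mm/day.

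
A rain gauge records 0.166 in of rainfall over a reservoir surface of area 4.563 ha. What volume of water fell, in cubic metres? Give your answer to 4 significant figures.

192.4 cubic metres

Depth: 0.166 in × 25.4 = 4.2164 mm.
Area: 4.563 ha = 45630 m².
1 mm over 1 m² is 1 L, so volume = 4.2164 × 45630 = 192394.33 L = 192.4 m³.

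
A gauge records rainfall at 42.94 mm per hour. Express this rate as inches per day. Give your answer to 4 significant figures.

42.94 mm/hour × 0.0393701 in/mm × 24 hour/day = 40.57 in/day.

40.57 in/day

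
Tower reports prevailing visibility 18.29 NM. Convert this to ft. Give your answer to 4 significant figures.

1 nmi = 6076.12 ft, so 18.29 × 6076.12 = 111100 ft.

111100 ft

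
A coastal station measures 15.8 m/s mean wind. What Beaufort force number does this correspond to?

Beaufort force 7

15.8 m/s lies in the Beaufort 7 band (near gale, 13.9–17.1 m/s).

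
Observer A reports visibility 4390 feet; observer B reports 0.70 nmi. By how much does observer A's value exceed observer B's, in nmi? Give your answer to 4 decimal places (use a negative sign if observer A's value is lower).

0.0225 nmi

observer A: 4390 ft = 0.722501 nmi.
Difference: 0.722501 − 0.700000 = 0.0225 nmi.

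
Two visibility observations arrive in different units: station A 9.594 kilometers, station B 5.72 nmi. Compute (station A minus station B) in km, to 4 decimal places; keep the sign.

station B: 5.72 nmi = 10.593440 km.
Difference: 9.594000 − 10.593440 = -0.9994 km.

-0.9994 km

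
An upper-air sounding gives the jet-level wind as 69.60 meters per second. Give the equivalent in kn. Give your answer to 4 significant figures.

135.3 kt

1 m/s = 1.94384 kt, so 69.60 × 1.94384 = 135.3 kt.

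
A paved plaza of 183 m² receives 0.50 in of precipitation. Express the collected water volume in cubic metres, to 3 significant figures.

2.32 cubic metres

Depth: 0.50 in × 25.4 = 12.7 mm.
1 mm over 1 m² is 1 L, so volume = 12.7 × 183 = 2324.1 L = 2.32 m³.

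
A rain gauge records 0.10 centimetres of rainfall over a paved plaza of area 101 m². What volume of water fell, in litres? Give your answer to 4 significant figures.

Depth: 0.10 cm × 10 = 1 mm.
1 mm over 1 m² is 1 L, so volume = 1 × 101 = 101 L ≈ 101.0 L.

101.0 litres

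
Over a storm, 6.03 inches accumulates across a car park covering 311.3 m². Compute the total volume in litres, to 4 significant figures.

Depth: 6.03 in × 25.4 = 153.162 mm.
1 mm over 1 m² is 1 L, so volume = 153.162 × 311.3 = 47679.331 L ≈ 47680 L.

47680 litres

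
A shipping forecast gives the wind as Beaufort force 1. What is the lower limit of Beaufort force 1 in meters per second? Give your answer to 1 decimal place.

0.3 m/s

Beaufort 1 (light air) spans 0.3–1.5 m/s.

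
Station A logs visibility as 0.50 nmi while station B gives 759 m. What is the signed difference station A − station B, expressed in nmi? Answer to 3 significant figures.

station B: 759 m = 0.409827 nmi.
Difference: 0.500000 − 0.409827 = 0.0902 nmi.

0.0902 nmi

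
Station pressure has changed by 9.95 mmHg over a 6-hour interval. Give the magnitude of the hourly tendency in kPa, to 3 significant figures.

9.95 mmHg / 6 h × 0.133322 kPa/mmHg = 0.221 kPa/h.

0.221 kPa per hour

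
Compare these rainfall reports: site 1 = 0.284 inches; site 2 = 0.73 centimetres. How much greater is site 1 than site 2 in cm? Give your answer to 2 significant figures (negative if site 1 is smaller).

-0.0086 cm

site 1: 0.284 in = 0.721360 cm.
Difference: 0.721360 − 0.730000 = -0.0086 cm.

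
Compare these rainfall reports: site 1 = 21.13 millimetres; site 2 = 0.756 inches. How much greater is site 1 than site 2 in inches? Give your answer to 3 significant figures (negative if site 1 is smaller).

site 1: 21.13 mm = 0.831890 in.
Difference: 0.831890 − 0.756000 = 0.0759 in.

0.0759 in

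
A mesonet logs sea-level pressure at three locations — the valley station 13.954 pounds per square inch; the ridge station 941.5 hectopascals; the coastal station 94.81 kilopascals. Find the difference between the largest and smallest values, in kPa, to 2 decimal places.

2.06 kPa

the valley station: 13.954 psi = 96.2094 kPa.
the ridge station: 941.5 hPa = 94.1500 kPa.
Spread: 96.2094 − 94.1500 = 2.06 kPa.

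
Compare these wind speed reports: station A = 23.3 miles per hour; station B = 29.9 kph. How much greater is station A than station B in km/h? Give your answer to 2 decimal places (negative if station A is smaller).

station A: 23.3 mph = 37.4977 km/h.
Difference: 37.4977 − 29.9000 = 7.60 km/h.

7.60 km/h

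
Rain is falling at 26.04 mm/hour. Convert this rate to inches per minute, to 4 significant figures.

26.04 mm/hour × 0.0393701 in/mm × 0.0166667 hour/minute = 0.01709 in/minute.

0.01709 in/minute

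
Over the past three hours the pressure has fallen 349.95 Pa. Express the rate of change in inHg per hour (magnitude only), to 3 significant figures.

349.95 Pa / 3 h × 0.0002953 inHg/Pa = 0.0344 inHg/h.

0.0344 inHg per hour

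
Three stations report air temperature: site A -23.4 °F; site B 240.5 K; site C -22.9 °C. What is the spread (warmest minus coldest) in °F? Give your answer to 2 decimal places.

17.55 °F

site A: -23.4 °F = -30.778 °C.
site B: 240.5 K = -32.650 °C.
Spread: (-22.900) − (-32.650) = 9.750 °C = 17.55 °F.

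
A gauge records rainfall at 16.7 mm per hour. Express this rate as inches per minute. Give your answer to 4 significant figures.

16.7 mm/hour × 0.0393701 in/mm × 0.0166667 hour/minute = 0.01096 in/minute.

0.01096 in/minute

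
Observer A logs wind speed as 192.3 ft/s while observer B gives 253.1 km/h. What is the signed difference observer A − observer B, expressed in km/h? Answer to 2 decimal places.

-42.09 km/h

observer A: 192.3 ft/s = 211.0069 km/h.
Difference: 211.0069 − 253.1000 = -42.09 km/h.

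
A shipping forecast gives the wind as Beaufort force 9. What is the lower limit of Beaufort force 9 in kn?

Beaufort 9 (strong gale) spans 41–47 knots.

41 kt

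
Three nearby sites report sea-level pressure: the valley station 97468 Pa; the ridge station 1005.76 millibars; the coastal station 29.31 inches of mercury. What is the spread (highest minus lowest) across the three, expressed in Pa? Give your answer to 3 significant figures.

the ridge station: 1005.76 mb = 100576.00 Pa.
the coastal station: 29.31 inHg = 99255.06 Pa.
Spread: 100576.00 − 97468.00 = 3110 Pa.

3110 Pa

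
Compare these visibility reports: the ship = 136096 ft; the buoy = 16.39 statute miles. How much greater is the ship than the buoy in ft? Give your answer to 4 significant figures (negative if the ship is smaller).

49560 ft

the buoy: 16.39 SM = 86539.20 ft.
Difference: 136096.00 − 86539.20 = 49560 ft.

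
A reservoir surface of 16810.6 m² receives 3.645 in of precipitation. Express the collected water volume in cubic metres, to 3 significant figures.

Depth: 3.645 in × 25.4 = 92.583 mm.
1 mm over 1 m² is 1 L, so volume = 92.583 × 16810.6 = 1556375.8 L = 1560 m³.

1560 cubic metres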